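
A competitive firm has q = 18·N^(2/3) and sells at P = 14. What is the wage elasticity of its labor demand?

MP_N = (2/3)·18·N^(-1/3), so P·MP_N = w gives 168·N^(-1/3) = w.
Solving, N(w) = (168/w)^(3). This is a constant-elasticity form: N ∝ w^(−3), so ε = −3.

ε = -3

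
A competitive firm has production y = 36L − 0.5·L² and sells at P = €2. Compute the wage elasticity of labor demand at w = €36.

ε = -1

From P·MP_L = w with MP_L = 36 − L, labor demand is L(w) = 36 − w/2.
dL/dw = −1/(2) = -0.5.
At w = 36, L = 18, so ε = (dL/dw)·(w/L) = (-0.5)·(36/18) = -1.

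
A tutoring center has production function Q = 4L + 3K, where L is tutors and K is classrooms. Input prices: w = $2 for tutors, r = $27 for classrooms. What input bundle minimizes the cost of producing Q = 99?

The inputs are perfect substitutes, so the firm uses whichever has the lower cost per unit of output.
Cost per unit of output via L is w/4 = 0.5; via K it is r/3 = 9. L is cheaper.
Producing Q = 99 with L alone: L = 24.75, K = 0.

L* = 24.75, K* = 0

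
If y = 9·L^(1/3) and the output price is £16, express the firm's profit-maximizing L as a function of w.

L(w) = (48/w)^(3/2)

MP_L = (1/3)·9·L^(-2/3) = 3·L^(-2/3).
Setting P·MP_L = w: 48·L^(-2/3) = w.
Solving for L: L^(-2/3) = w/48, so L = (48/w)^(3/2).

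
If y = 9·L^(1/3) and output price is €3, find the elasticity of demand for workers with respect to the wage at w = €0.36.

MP_L = (1/3)·9·L^(-2/3), so P·MP_L = w gives 9·L^(-2/3) = w.
Solving, L(w) = (9/w)^(3/2). This is a constant-elasticity form: L ∝ w^(−3/2), so ε = −3/2.

ε = -1.5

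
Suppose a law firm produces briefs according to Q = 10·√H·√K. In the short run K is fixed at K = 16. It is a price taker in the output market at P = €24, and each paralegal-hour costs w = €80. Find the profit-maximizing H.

With K = 16, MP_H = (1/2)·10·H^(-1/2)·16^(1/2) = 20·H^(-1/2).
Profit maximization for a price taker requires P·MP_H = w: 24·20·H^(-1/2) = 80.
So H^(-1/2) = 1/6, which gives H = 36.

H* = 36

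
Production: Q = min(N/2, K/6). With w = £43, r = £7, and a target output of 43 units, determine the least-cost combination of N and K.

N* = 86, K* = 258

With a fixed-proportions technology, the cost-minimizing bundle uses no slack in either input: N/2 = K/6 = Q.
So N = 2·43 = 86 and K = 6·43 = 258.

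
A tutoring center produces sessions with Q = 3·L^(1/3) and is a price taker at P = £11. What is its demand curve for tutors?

MP_L = (1/3)·3·L^(-2/3) = L^(-2/3).
Setting P·MP_L = w: 11·L^(-2/3) = w.
Solving for L: L^(-2/3) = w/11, so L = (11/w)^(3/2).

L(w) = (11/w)^(3/2)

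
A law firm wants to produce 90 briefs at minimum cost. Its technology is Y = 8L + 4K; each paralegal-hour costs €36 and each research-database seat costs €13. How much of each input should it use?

L* = 0, K* = 22.5

The inputs are perfect substitutes, so the firm uses whichever has the lower cost per unit of output.
Cost per unit of output via L is w/8 = 4.5; via K it is r/4 = 3.25. K is cheaper.
Producing Y = 90 with K alone: L = 0, K = 22.5.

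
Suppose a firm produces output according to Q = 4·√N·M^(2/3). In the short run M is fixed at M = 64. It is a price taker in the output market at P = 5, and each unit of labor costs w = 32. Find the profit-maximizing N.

With M = 64, MP_N = (1/2)·4·N^(-1/2)·64^(2/3) = 32·N^(-1/2).
Profit maximization for a price taker requires P·MP_N = w: 5·32·N^(-1/2) = 32.
So N^(-1/2) = 0.2, which gives N = 25.

N* = 25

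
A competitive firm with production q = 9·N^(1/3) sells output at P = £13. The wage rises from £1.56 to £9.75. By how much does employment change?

From P·MP_N = w with MP_N = 3·N^(-2/3), the labor demand is N(w) = (39/w)^(3/2).
At w = 1.56: N = 125. At w = 9.75: N = 8.
ΔN = 8 − 125 = -117.

ΔN = -117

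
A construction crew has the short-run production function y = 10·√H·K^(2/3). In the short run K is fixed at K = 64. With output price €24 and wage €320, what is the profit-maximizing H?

With K = 64, MP_H = (1/2)·10·H^(-1/2)·64^(2/3) = 80·H^(-1/2).
Profit maximization for a price taker requires P·MP_H = w: 24·80·H^(-1/2) = 320.
So H^(-1/2) = 1/6, which gives H = 36.

H* = 36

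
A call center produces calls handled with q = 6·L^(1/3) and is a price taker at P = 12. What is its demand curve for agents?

L(w) = (24/w)^(3/2)

MP_L = (1/3)·6·L^(-2/3) = 2·L^(-2/3).
Setting P·MP_L = w: 24·L^(-2/3) = w.
Solving for L: L^(-2/3) = w/24, so L = (24/w)^(3/2).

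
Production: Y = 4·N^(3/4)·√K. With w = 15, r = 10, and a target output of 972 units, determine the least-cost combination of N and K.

N* = 81, K* = 81

Cost minimization requires the marginal rate of technical substitution to equal the input-price ratio: MP_N/MP_K = w/r.
Here MP_N/MP_K = (3/4)·(K/N)/(1/2) = 1.5·(K/N). Setting this equal to 15/10 = 1.5 gives K = N.
Substituting into Y = 972: 4·N^(3/4)·(N)^(1/2) = 972.
Solving, N = 81 and K = 81.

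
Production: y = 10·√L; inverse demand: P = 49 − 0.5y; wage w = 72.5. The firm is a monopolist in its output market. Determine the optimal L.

Marginal revenue from the inverse demand is MR = 49 − y.
The marginal product is MP_L = 5·L^(-1/2).
A monopolist hires until marginal revenue product equals the wage: MR·MP_L = w.
At L, y = 10·√L. Substituting and solving: (49 − 10·√L)·5·L^(-1/2) = 72.5 gives L = 4.

L* = 4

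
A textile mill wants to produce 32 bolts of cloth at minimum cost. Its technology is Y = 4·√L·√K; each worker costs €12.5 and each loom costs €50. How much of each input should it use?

Cost minimization requires the marginal rate of technical substitution to equal the input-price ratio: MP_L/MP_K = w/r.
Here MP_L/MP_K = (1/2)·(K/L)/(1/2) = (K/L). Setting this equal to 12.5/50 = 0.25 gives K = 0.25L.
Substituting into Y = 32: 4·L^(1/2)·(0.25L)^(1/2) = 32.
Solving, L = 16 and K = 4.

L* = 16, K* = 4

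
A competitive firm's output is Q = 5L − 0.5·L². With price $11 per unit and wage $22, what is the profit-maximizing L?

L* = 3

The marginal product of L is MP_L = 5 − L.
A price-taking firm hires until the value of the marginal product equals the wage: P·MP_L = w, so 11·(5 − L) = 22.
Then 5 − L = 2, giving L = 3.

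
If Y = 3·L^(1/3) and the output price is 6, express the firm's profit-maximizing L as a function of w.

MP_L = (1/3)·3·L^(-2/3) = L^(-2/3).
Setting P·MP_L = w: 6·L^(-2/3) = w.
Solving for L: L^(-2/3) = w/6, so L = (6/w)^(3/2).

L(w) = (6/w)^(3/2)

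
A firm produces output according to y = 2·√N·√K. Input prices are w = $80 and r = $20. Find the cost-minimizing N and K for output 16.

Cost minimization requires the marginal rate of technical substitution to equal the input-price ratio: MP_N/MP_K = w/r.
Here MP_N/MP_K = (1/2)·(K/N)/(1/2) = (K/N). Setting this equal to 80/20 = 4 gives K = 4N.
Substituting into y = 16: 2·N^(1/2)·(4N)^(1/2) = 16.
Solving, N = 4 and K = 16.

N* = 4, K* = 16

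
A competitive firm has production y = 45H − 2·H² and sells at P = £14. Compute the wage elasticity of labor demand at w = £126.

From P·MP_H = w with MP_H = 45 − 4H, labor demand is H(w) = (45 − w/14)/4.
dH/dw = −1/(56) = -1/56.
At w = 126, H = 9, so ε = (dH/dw)·(w/H) = (-1/56)·(126/9) = -0.25.

ε = -0.25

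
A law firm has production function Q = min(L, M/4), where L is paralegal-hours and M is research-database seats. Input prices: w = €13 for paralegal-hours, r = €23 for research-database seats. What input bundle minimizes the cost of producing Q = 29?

With a fixed-proportions technology, the cost-minimizing bundle uses no slack in either input: L = M/4 = Q.
So L = 29 and M = 4·29 = 116.

L* = 29, M* = 116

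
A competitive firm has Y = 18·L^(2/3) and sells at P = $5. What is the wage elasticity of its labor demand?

MP_L = (2/3)·18·L^(-1/3), so P·MP_L = w gives 60·L^(-1/3) = w.
Solving, L(w) = (60/w)^(3). This is a constant-elasticity form: L ∝ w^(−3), so ε = −3.

ε = -3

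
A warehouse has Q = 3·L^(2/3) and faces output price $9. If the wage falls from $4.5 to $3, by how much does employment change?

ΔL = 152

From P·MP_L = w with MP_L = 2·L^(-1/3), the labor demand is L(w) = (18/w)^(3).
At w = 4.5: L = 64. At w = 3: L = 216.
ΔL = 216 − 64 = 152.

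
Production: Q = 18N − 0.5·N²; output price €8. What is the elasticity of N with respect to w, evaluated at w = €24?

ε = -0.2

From P·MP_N = w with MP_N = 18 − N, labor demand is N(w) = 18 − w/8.
dN/dw = −1/(8) = -0.125.
At w = 24, N = 15, so ε = (dN/dw)·(w/N) = (-0.125)·(24/15) = -0.2.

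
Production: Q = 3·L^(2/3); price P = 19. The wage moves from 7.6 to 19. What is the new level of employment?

L* = 8

From P·MP_L = w with MP_L = 2·L^(-1/3), the labor demand is L(w) = (38/w)^(3).
At w = 7.6: L = 125. At w = 19: L = 8.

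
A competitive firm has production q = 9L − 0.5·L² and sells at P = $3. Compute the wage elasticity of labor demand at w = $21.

From P·MP_L = w with MP_L = 9 − L, labor demand is L(w) = 9 − w/3.
dL/dw = −1/(3) = -1/3.
At w = 21, L = 2, so ε = (dL/dw)·(w/L) = (-1/3)·(21/2) = -3.5.

ε = -3.5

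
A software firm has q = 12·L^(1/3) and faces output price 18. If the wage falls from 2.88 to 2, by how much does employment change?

ΔL = 91

From P·MP_L = w with MP_L = 4·L^(-2/3), the labor demand is L(w) = (72/w)^(3/2).
At w = 2.88: L = 125. At w = 2: L = 216.
ΔL = 216 − 125 = 91.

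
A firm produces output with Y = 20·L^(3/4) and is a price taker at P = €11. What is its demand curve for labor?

L(w) = (165/w)^(4)

MP_L = (3/4)·20·L^(-1/4) = 15·L^(-1/4).
Setting P·MP_L = w: 165·L^(-1/4) = w.
Solving for L: L^(-1/4) = w/165, so L = (165/w)^(4).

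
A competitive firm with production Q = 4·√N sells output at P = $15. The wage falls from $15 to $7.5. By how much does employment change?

ΔN = 12

From P·MP_N = w with MP_N = 2·N^(-1/2), the labor demand is N(w) = (30/w)^(2).
At w = 15: N = 4. At w = 7.5: N = 16.
ΔN = 16 − 4 = 12.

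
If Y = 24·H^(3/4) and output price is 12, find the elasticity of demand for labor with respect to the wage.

ε = -4

MP_H = (3/4)·24·H^(-1/4), so P·MP_H = w gives 216·H^(-1/4) = w.
Solving, H(w) = (216/w)^(4). This is a constant-elasticity form: H ∝ w^(−4), so ε = −4.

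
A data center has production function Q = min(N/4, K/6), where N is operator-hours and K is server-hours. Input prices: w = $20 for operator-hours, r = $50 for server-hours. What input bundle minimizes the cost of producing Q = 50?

N* = 200, K* = 300

With a fixed-proportions technology, the cost-minimizing bundle uses no slack in either input: N/4 = K/6 = Q.
So N = 4·50 = 200 and K = 6·50 = 300.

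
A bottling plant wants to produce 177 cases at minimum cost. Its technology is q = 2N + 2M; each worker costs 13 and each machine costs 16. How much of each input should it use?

The inputs are perfect substitutes, so the firm uses whichever has the lower cost per unit of output.
Cost per unit of output via N is w/2 = 6.5; via M it is r/2 = 8. N is cheaper.
Producing q = 177 with N alone: N = 88.5, M = 0.

N* = 88.5, M* = 0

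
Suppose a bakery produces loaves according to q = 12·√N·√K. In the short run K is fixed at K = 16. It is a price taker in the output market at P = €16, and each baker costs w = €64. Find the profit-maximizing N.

With K = 16, MP_N = (1/2)·12·N^(-1/2)·16^(1/2) = 24·N^(-1/2).
Profit maximization for a price taker requires P·MP_N = w: 16·24·N^(-1/2) = 64.
So N^(-1/2) = 1/6, which gives N = 36.

N* = 36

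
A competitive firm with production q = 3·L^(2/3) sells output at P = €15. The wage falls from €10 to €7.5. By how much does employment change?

From P·MP_L = w with MP_L = 2·L^(-1/3), the labor demand is L(w) = (30/w)^(3).
At w = 10: L = 27. At w = 7.5: L = 64.
ΔL = 64 − 27 = 37.

ΔL = 37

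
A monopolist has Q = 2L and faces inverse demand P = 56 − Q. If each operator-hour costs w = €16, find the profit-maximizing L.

Marginal revenue from the inverse demand is MR = 56 − 2Q.
The marginal product is MP_L = 2.
A monopolist hires until marginal revenue product equals the wage: MR·MP_L = w.
(56 − 4L)·2 = 16, so L = 12.

L* = 12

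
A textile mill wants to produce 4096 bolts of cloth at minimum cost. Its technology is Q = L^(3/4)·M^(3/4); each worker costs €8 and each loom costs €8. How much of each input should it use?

Cost minimization requires the marginal rate of technical substitution to equal the input-price ratio: MP_L/MP_M = w/r.
Here MP_L/MP_M = (3/4)·(M/L)/(3/4) = (M/L). Setting this equal to 8/8 = 1 gives M = L.
Substituting into Q = 4096: L^(3/4)·(L)^(3/4) = 4096.
Solving, L = 256 and M = 256.

L* = 256, M* = 256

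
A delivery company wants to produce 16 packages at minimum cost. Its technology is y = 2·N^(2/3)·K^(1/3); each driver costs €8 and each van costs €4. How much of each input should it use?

N* = 8, K* = 8

Cost minimization requires the marginal rate of technical substitution to equal the input-price ratio: MP_N/MP_K = w/r.
Here MP_N/MP_K = (2/3)·(K/N)/(1/3) = 2·(K/N). Setting this equal to 8/4 = 2 gives K = N.
Substituting into y = 16: 2·N^(2/3)·(N)^(1/3) = 16.
Solving, N = 8 and K = 8.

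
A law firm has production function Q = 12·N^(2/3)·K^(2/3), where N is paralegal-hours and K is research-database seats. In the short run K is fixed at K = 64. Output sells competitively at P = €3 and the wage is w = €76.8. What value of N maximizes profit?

N* = 125

With K = 64, MP_N = (2/3)·12·N^(-1/3)·64^(2/3) = 128·N^(-1/3).
Profit maximization for a price taker requires P·MP_N = w: 3·128·N^(-1/3) = 76.8.
So N^(-1/3) = 0.2, which gives N = 125.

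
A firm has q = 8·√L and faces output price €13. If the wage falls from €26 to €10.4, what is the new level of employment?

L* = 25

From P·MP_L = w with MP_L = 4·L^(-1/2), the labor demand is L(w) = (52/w)^(2).
At w = 26: L = 4. At w = 10.4: L = 25.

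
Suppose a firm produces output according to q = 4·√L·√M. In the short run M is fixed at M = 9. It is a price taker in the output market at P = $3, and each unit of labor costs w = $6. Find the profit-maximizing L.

L* = 9

With M = 9, MP_L = (1/2)·4·L^(-1/2)·9^(1/2) = 6·L^(-1/2).
Profit maximization for a price taker requires P·MP_L = w: 3·6·L^(-1/2) = 6.
So L^(-1/2) = 1/3, which gives L = 9.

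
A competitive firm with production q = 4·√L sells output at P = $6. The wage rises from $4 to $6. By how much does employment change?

ΔL = -5

From P·MP_L = w with MP_L = 2·L^(-1/2), the labor demand is L(w) = (12/w)^(2).
At w = 4: L = 9. At w = 6: L = 4.
ΔL = 4 − 9 = -5.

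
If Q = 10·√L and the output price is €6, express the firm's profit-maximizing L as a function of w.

MP_L = (1/2)·10·L^(-1/2) = 5·L^(-1/2).
Setting P·MP_L = w: 30·L^(-1/2) = w.
Solving for L: L^(-1/2) = w/30, so L = (30/w)^(2).

L(w) = 900/w²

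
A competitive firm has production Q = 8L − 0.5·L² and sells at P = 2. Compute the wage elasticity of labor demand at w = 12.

ε = -3

From P·MP_L = w with MP_L = 8 − L, labor demand is L(w) = 8 − w/2.
dL/dw = −1/(2) = -0.5.
At w = 12, L = 2, so ε = (dL/dw)·(w/L) = (-0.5)·(12/2) = -3.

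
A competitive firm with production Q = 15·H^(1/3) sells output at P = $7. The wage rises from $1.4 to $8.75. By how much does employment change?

From P·MP_H = w with MP_H = 5·H^(-2/3), the labor demand is H(w) = (35/w)^(3/2).
At w = 1.4: H = 125. At w = 8.75: H = 8.
ΔH = 8 − 125 = -117.

ΔH = -117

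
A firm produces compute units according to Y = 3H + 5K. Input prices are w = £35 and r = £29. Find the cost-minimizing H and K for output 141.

The inputs are perfect substitutes, so the firm uses whichever has the lower cost per unit of output.
Cost per unit of output via H is w/3 = 35/3; via K it is r/5 = 5.8. K is cheaper.
Producing Y = 141 with K alone: H = 0, K = 28.2.

H* = 0, K* = 28.2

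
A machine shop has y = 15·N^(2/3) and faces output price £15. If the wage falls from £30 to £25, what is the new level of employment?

From P·MP_N = w with MP_N = 10·N^(-1/3), the labor demand is N(w) = (150/w)^(3).
At w = 30: N = 125. At w = 25: N = 216.

N* = 216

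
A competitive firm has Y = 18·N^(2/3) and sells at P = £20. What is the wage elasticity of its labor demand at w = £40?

ε = -3

MP_N = (2/3)·18·N^(-1/3), so P·MP_N = w gives 240·N^(-1/3) = w.
Solving, N(w) = (240/w)^(3). This is a constant-elasticity form: N ∝ w^(−3), so ε = −3.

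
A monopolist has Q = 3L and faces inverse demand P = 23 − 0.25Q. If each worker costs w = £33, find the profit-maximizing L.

Marginal revenue from the inverse demand is MR = 23 − 0.5Q.
The marginal product is MP_L = 3.
A monopolist hires until marginal revenue product equals the wage: MR·MP_L = w.
(23 − 1.5L)·3 = 33, so L = 8.

L* = 8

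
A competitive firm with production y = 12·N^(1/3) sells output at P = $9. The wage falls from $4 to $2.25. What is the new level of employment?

From P·MP_N = w with MP_N = 4·N^(-2/3), the labor demand is N(w) = (36/w)^(3/2).
At w = 4: N = 27. At w = 2.25: N = 64.

N* = 64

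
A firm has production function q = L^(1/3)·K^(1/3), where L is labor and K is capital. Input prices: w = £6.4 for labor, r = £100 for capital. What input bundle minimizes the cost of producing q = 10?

Cost minimization requires the marginal rate of technical substitution to equal the input-price ratio: MP_L/MP_K = w/r.
Here MP_L/MP_K = (1/3)·(K/L)/(1/3) = (K/L). Setting this equal to 6.4/100 = 0.064 gives K = 0.064L.
Substituting into q = 10: L^(1/3)·(0.064L)^(1/3) = 10.
Solving, L = 125 and K = 8.

L* = 125, K* = 8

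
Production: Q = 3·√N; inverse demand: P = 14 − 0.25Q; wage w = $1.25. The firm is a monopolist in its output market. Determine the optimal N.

N* = 36

Marginal revenue from the inverse demand is MR = 14 − 0.5Q.
The marginal product is MP_N = 1.5·N^(-1/2).
A monopolist hires until marginal revenue product equals the wage: MR·MP_N = w.
At N, Q = 3·√N. Substituting and solving: (14 − 1.5·√N)·1.5·N^(-1/2) = 1.25 gives N = 36.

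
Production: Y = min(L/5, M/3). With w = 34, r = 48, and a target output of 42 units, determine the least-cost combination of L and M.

With a fixed-proportions technology, the cost-minimizing bundle uses no slack in either input: L/5 = M/3 = Y.
So L = 5·42 = 210 and M = 3·42 = 126.

L* = 210, M* = 126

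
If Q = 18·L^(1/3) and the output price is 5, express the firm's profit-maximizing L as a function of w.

L(w) = (30/w)^(3/2)

MP_L = (1/3)·18·L^(-2/3) = 6·L^(-2/3).
Setting P·MP_L = w: 30·L^(-2/3) = w.
Solving for L: L^(-2/3) = w/30, so L = (30/w)^(3/2).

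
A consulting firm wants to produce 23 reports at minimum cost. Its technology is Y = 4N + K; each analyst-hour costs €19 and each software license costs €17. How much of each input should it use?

The inputs are perfect substitutes, so the firm uses whichever has the lower cost per unit of output.
Cost per unit of output via N is 4.75; via K it is 17. N is cheaper.
Producing Y = 23 with N alone: N = 5.75, K = 0.

N* = 5.75, K* = 0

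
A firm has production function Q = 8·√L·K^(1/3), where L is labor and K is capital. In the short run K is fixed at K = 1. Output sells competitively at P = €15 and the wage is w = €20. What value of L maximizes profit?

With K = 1, MP_L = (1/2)·8·L^(-1/2)·1^(1/3) = 4·L^(-1/2).
Profit maximization for a price taker requires P·MP_L = w: 15·4·L^(-1/2) = 20.
So L^(-1/2) = 1/3, which gives L = 9.

L* = 9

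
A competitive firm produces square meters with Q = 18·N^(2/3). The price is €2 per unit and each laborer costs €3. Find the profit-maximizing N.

N* = 512

MP_N = (2/3)·18·N^(-1/3) = 12·N^(-1/3).
Profit maximization for a price taker requires P·MP_N = w: 2·12·N^(-1/3) = 3.
So N^(-1/3) = 0.125, which gives N = 512.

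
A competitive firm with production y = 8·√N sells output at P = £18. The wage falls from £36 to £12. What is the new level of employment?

N* = 36

From P·MP_N = w with MP_N = 4·N^(-1/2), the labor demand is N(w) = (72/w)^(2).
At w = 36: N = 4. At w = 12: N = 36.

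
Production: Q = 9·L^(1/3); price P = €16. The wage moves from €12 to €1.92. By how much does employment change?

From P·MP_L = w with MP_L = 3·L^(-2/3), the labor demand is L(w) = (48/w)^(3/2).
At w = 12: L = 8. At w = 1.92: L = 125.
ΔL = 125 − 8 = 117.

ΔL = 117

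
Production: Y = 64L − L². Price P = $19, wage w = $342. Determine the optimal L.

L* = 23

The marginal product of L is MP_L = 64 − 2L.
A price-taking firm hires until the value of the marginal product equals the wage: P·MP_L = w, so 19·(64 − 2L) = 342.
Then 64 − 2L = 18, giving L = 23.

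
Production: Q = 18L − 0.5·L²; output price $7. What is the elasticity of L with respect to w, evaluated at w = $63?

From P·MP_L = w with MP_L = 18 − L, labor demand is L(w) = 18 − w/7.
dL/dw = −1/(7) = -1/7.
At w = 63, L = 9, so ε = (dL/dw)·(w/L) = (-1/7)·(63/9) = -1.

ε = -1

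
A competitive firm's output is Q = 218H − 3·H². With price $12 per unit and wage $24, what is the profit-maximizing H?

The marginal product of H is MP_H = 218 − 6H.
A price-taking firm hires until the value of the marginal product equals the wage: P·MP_H = w, so 12·(218 − 6H) = 24.
Then 218 − 6H = 2, giving H = 36.

H* = 36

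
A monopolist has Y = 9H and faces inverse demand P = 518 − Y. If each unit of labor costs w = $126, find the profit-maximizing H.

H* = 28

Marginal revenue from the inverse demand is MR = 518 − 2Y.
The marginal product is MP_H = 9.
A monopolist hires until marginal revenue product equals the wage: MR·MP_H = w.
(518 − 18H)·9 = 126, so H = 28.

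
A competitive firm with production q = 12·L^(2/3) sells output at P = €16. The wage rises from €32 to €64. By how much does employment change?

ΔL = -56

From P·MP_L = w with MP_L = 8·L^(-1/3), the labor demand is L(w) = (128/w)^(3).
At w = 32: L = 64. At w = 64: L = 8.
ΔL = 8 − 64 = -56.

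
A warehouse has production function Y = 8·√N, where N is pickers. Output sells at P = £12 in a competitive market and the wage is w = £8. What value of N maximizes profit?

N* = 36

MP_N = (1/2)·8·N^(-1/2) = 4·N^(-1/2).
Profit maximization for a price taker requires P·MP_N = w: 12·4·N^(-1/2) = 8.
So N^(-1/2) = 1/6, which gives N = 36.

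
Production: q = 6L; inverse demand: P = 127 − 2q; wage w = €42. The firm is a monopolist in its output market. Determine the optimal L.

L* = 5

Marginal revenue from the inverse demand is MR = 127 − 4q.
The marginal product is MP_L = 6.
A monopolist hires until marginal revenue product equals the wage: MR·MP_L = w.
(127 − 24L)·6 = 42, so L = 5.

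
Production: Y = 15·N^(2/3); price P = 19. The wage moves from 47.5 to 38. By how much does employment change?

From P·MP_N = w with MP_N = 10·N^(-1/3), the labor demand is N(w) = (190/w)^(3).
At w = 47.5: N = 64. At w = 38: N = 125.
ΔN = 125 − 64 = 61.

ΔN = 61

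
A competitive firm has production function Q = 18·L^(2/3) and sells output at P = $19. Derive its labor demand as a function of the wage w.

MP_L = (2/3)·18·L^(-1/3) = 12·L^(-1/3).
Setting P·MP_L = w: 228·L^(-1/3) = w.
Solving for L: L^(-1/3) = w/228, so L = (228/w)^(3).

L(w) = (228/w)^(3)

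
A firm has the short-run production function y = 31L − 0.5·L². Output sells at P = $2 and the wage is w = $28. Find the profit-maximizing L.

The marginal product of L is MP_L = 31 − L.
A price-taking firm hires until the value of the marginal product equals the wage: P·MP_L = w, so 2·(31 − L) = 28.
Then 31 − L = 14, giving L = 17.

L* = 17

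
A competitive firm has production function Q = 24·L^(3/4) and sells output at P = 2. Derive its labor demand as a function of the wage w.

MP_L = (3/4)·24·L^(-1/4) = 18·L^(-1/4).
Setting P·MP_L = w: 36·L^(-1/4) = w.
Solving for L: L^(-1/4) = w/36, so L = (36/w)^(4).

L(w) = 1679616/w^(4)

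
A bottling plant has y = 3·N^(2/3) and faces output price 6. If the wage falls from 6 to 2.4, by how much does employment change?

From P·MP_N = w with MP_N = 2·N^(-1/3), the labor demand is N(w) = (12/w)^(3).
At w = 6: N = 8. At w = 2.4: N = 125.
ΔN = 125 − 8 = 117.

ΔN = 117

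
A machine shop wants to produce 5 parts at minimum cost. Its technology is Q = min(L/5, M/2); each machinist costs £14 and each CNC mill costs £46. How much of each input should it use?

L* = 25, M* = 10

With a fixed-proportions technology, the cost-minimizing bundle uses no slack in either input: L/5 = M/2 = Q.
So L = 5·5 = 25 and M = 2·5 = 10.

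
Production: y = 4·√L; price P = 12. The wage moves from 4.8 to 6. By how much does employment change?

From P·MP_L = w with MP_L = 2·L^(-1/2), the labor demand is L(w) = (24/w)^(2).
At w = 4.8: L = 25. At w = 6: L = 16.
ΔL = 16 − 25 = -9.

ΔL = -9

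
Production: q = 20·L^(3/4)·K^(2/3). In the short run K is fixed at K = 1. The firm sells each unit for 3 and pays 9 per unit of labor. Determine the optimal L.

L* = 625

With K = 1, MP_L = (3/4)·20·L^(-1/4)·1^(2/3) = 15·L^(-1/4).
Profit maximization for a price taker requires P·MP_L = w: 3·15·L^(-1/4) = 9.
So L^(-1/4) = 0.2, which gives L = 625.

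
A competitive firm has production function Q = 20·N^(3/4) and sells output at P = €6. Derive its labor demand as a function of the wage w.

MP_N = (3/4)·20·N^(-1/4) = 15·N^(-1/4).
Setting P·MP_N = w: 90·N^(-1/4) = w.
Solving for N: N^(-1/4) = w/90, so N = (90/w)^(4).

N(w) = (90/w)^(4)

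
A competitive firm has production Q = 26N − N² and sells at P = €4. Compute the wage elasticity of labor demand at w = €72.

ε = -2.25

From P·MP_N = w with MP_N = 26 − 2N, labor demand is N(w) = (26 − w/4)/2.
dN/dw = −1/(8) = -0.125.
At w = 72, N = 4, so ε = (dN/dw)·(w/N) = (-0.125)·(72/4) = -2.25.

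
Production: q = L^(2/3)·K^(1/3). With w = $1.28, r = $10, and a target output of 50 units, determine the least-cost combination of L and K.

L* = 125, K* = 8

Cost minimization requires the marginal rate of technical substitution to equal the input-price ratio: MP_L/MP_K = w/r.
Here MP_L/MP_K = (2/3)·(K/L)/(1/3) = 2·(K/L). Setting this equal to 1.28/10 = 0.128 gives K = 0.064L.
Substituting into q = 50: L^(2/3)·(0.064L)^(1/3) = 50.
Solving, L = 125 and K = 8.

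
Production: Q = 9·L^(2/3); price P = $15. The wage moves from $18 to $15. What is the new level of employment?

L* = 216

From P·MP_L = w with MP_L = 6·L^(-1/3), the labor demand is L(w) = (90/w)^(3).
At w = 18: L = 125. At w = 15: L = 216.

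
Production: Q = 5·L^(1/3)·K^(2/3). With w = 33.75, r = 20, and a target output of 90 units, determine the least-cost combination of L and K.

Cost minimization requires the marginal rate of technical substitution to equal the input-price ratio: MP_L/MP_K = w/r.
Here MP_L/MP_K = (1/3)·(K/L)/(2/3) = 0.5·(K/L). Setting this equal to 33.75/20 = 1.6875 gives K = 3.375L.
Substituting into Q = 90: 5·L^(1/3)·(3.375L)^(2/3) = 90.
Solving, L = 8 and K = 27.

L* = 8, K* = 27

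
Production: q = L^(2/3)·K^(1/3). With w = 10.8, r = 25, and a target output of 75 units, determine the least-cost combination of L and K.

Cost minimization requires the marginal rate of technical substitution to equal the input-price ratio: MP_L/MP_K = w/r.
Here MP_L/MP_K = (2/3)·(K/L)/(1/3) = 2·(K/L). Setting this equal to 10.8/25 = 0.432 gives K = 0.216L.
Substituting into q = 75: L^(2/3)·(0.216L)^(1/3) = 75.
Solving, L = 125 and K = 27.

L* = 125, K* = 27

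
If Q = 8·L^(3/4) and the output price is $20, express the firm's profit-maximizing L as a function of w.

MP_L = (3/4)·8·L^(-1/4) = 6·L^(-1/4).
Setting P·MP_L = w: 120·L^(-1/4) = w.
Solving for L: L^(-1/4) = w/120, so L = (120/w)^(4).

L(w) = (120/w)^(4)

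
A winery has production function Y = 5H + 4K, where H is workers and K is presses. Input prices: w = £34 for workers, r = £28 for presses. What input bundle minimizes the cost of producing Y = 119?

H* = 23.8, K* = 0

The inputs are perfect substitutes, so the firm uses whichever has the lower cost per unit of output.
Cost per unit of output via H is w/5 = 6.8; via K it is r/4 = 7. H is cheaper.
Producing Y = 119 with H alone: H = 23.8, K = 0.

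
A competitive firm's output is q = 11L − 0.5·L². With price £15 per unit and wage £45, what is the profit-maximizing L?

L* = 8

The marginal product of L is MP_L = 11 − L.
A price-taking firm hires until the value of the marginal product equals the wage: P·MP_L = w, so 15·(11 − L) = 45.
Then 11 − L = 3, giving L = 8.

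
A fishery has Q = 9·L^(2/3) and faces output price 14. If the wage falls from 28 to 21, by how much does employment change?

ΔL = 37

From P·MP_L = w with MP_L = 6·L^(-1/3), the labor demand is L(w) = (84/w)^(3).
At w = 28: L = 27. At w = 21: L = 64.
ΔL = 64 − 27 = 37.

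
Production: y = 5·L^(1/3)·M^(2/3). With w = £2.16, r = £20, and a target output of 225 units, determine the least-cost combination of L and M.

L* = 125, M* = 27

Cost minimization requires the marginal rate of technical substitution to equal the input-price ratio: MP_L/MP_M = w/r.
Here MP_L/MP_M = (1/3)·(M/L)/(2/3) = 0.5·(M/L). Setting this equal to 2.16/20 = 0.108 gives M = 0.216L.
Substituting into y = 225: 5·L^(1/3)·(0.216L)^(2/3) = 225.
Solving, L = 125 and M = 27.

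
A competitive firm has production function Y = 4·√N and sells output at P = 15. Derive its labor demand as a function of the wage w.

MP_N = (1/2)·4·N^(-1/2) = 2·N^(-1/2).
Setting P·MP_N = w: 30·N^(-1/2) = w.
Solving for N: N^(-1/2) = w/30, so N = (30/w)^(2).

N(w) = 900/w²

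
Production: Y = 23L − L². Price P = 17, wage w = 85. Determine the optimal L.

The marginal product of L is MP_L = 23 − 2L.
A price-taking firm hires until the value of the marginal product equals the wage: P·MP_L = w, so 17·(23 − 2L) = 85.
Then 23 − 2L = 5, giving L = 9.

L* = 9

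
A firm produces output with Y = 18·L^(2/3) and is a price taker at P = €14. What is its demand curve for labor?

L(w) = 4741632/w³

MP_L = (2/3)·18·L^(-1/3) = 12·L^(-1/3).
Setting P·MP_L = w: 168·L^(-1/3) = w.
Solving for L: L^(-1/3) = w/168, so L = (168/w)^(3).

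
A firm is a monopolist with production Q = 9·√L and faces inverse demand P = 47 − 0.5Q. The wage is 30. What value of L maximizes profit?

Marginal revenue from the inverse demand is MR = 47 − Q.
The marginal product is MP_L = 4.5·L^(-1/2).
A monopolist hires until marginal revenue product equals the wage: MR·MP_L = w.
At L, Q = 9·√L. Substituting and solving: (47 − 9·√L)·4.5·L^(-1/2) = 30 gives L = 9.

L* = 9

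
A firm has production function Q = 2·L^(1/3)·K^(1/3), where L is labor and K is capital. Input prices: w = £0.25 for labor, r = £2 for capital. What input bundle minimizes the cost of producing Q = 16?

L* = 64, K* = 8

Cost minimization requires the marginal rate of technical substitution to equal the input-price ratio: MP_L/MP_K = w/r.
Here MP_L/MP_K = (1/3)·(K/L)/(1/3) = (K/L). Setting this equal to 0.25/2 = 0.125 gives K = 0.125L.
Substituting into Q = 16: 2·L^(1/3)·(0.125L)^(1/3) = 16.
Solving, L = 64 and K = 8.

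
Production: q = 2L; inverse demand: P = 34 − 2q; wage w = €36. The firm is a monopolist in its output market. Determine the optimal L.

Marginal revenue from the inverse demand is MR = 34 − 4q.
The marginal product is MP_L = 2.
A monopolist hires until marginal revenue product equals the wage: MR·MP_L = w.
(34 − 8L)·2 = 36, so L = 2.

L* = 2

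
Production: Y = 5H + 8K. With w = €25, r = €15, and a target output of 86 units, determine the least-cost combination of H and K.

The inputs are perfect substitutes, so the firm uses whichever has the lower cost per unit of output.
Cost per unit of output via H is w/5 = 5; via K it is r/8 = 1.875. K is cheaper.
Producing Y = 86 with K alone: H = 0, K = 10.75.

H* = 0, K* = 10.75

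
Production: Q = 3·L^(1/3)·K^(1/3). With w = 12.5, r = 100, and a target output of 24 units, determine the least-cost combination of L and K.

Cost minimization requires the marginal rate of technical substitution to equal the input-price ratio: MP_L/MP_K = w/r.
Here MP_L/MP_K = (1/3)·(K/L)/(1/3) = (K/L). Setting this equal to 12.5/100 = 0.125 gives K = 0.125L.
Substituting into Q = 24: 3·L^(1/3)·(0.125L)^(1/3) = 24.
Solving, L = 64 and K = 8.

L* = 64, K* = 8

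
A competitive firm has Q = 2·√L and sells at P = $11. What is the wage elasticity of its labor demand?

ε = -2

MP_L = (1/2)·2·L^(-1/2), so P·MP_L = w gives 11·L^(-1/2) = w.
Solving, L(w) = (11/w)^(2). This is a constant-elasticity form: L ∝ w^(−2), so ε = −2.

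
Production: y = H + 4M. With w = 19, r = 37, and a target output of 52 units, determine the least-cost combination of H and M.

H* = 0, M* = 13

The inputs are perfect substitutes, so the firm uses whichever has the lower cost per unit of output.
Cost per unit of output via H is 19; via M it is 9.25. M is cheaper.
Producing y = 52 with M alone: H = 0, M = 13.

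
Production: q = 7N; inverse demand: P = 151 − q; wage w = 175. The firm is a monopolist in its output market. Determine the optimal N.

Marginal revenue from the inverse demand is MR = 151 − 2q.
The marginal product is MP_N = 7.
A monopolist hires until marginal revenue product equals the wage: MR·MP_N = w.
(151 − 14N)·7 = 175, so N = 9.

N* = 9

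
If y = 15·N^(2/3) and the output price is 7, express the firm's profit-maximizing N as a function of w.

MP_N = (2/3)·15·N^(-1/3) = 10·N^(-1/3).
Setting P·MP_N = w: 70·N^(-1/3) = w.
Solving for N: N^(-1/3) = w/70, so N = (70/w)^(3).

N(w) = 343000/w³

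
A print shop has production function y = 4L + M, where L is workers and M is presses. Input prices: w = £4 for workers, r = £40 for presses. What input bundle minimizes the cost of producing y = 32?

The inputs are perfect substitutes, so the firm uses whichever has the lower cost per unit of output.
Cost per unit of output via L is 1; via M it is 40. L is cheaper.
Producing y = 32 with L alone: L = 8, M = 0.

L* = 8, M* = 0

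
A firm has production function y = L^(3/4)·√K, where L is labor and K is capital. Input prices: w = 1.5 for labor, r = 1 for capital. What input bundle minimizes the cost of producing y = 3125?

L* = 625, K* = 625

Cost minimization requires the marginal rate of technical substitution to equal the input-price ratio: MP_L/MP_K = w/r.
Here MP_L/MP_K = (3/4)·(K/L)/(1/2) = 1.5·(K/L). Setting this equal to 1.5/1 = 1.5 gives K = L.
Substituting into y = 3125: L^(3/4)·(L)^(1/2) = 3125.
Solving, L = 625 and K = 625.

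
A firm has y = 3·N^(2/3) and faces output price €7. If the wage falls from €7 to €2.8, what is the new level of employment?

From P·MP_N = w with MP_N = 2·N^(-1/3), the labor demand is N(w) = (14/w)^(3).
At w = 7: N = 8. At w = 2.8: N = 125.

N* = 125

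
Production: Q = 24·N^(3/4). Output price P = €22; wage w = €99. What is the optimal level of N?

MP_N = (3/4)·24·N^(-1/4) = 18·N^(-1/4).
Profit maximization for a price taker requires P·MP_N = w: 22·18·N^(-1/4) = 99.
So N^(-1/4) = 0.25, which gives N = 256.

N* = 256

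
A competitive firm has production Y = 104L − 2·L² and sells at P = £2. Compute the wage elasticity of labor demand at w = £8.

From P·MP_L = w with MP_L = 104 − 4L, labor demand is L(w) = (104 − w/2)/4.
dL/dw = −1/(8) = -0.125.
At w = 8, L = 25, so ε = (dL/dw)·(w/L) = (-0.125)·(8/25) = -0.04.

ε = -0.04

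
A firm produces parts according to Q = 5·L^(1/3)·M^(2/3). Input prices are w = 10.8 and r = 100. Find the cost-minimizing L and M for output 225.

Cost minimization requires the marginal rate of technical substitution to equal the input-price ratio: MP_L/MP_M = w/r.
Here MP_L/MP_M = (1/3)·(M/L)/(2/3) = 0.5·(M/L). Setting this equal to 10.8/100 = 0.108 gives M = 0.216L.
Substituting into Q = 225: 5·L^(1/3)·(0.216L)^(2/3) = 225.
Solving, L = 125 and M = 27.

L* = 125, M* = 27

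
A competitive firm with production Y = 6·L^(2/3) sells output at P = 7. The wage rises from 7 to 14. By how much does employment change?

From P·MP_L = w with MP_L = 4·L^(-1/3), the labor demand is L(w) = (28/w)^(3).
At w = 7: L = 64. At w = 14: L = 8.
ΔL = 8 − 64 = -56.

ΔL = -56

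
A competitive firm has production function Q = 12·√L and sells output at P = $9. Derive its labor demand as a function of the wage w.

MP_L = (1/2)·12·L^(-1/2) = 6·L^(-1/2).
Setting P·MP_L = w: 54·L^(-1/2) = w.
Solving for L: L^(-1/2) = w/54, so L = (54/w)^(2).

L(w) = 2916/w²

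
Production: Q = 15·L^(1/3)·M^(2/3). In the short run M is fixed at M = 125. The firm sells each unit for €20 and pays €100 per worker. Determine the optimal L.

L* = 125

With M = 125, MP_L = (1/3)·15·L^(-2/3)·125^(2/3) = 125·L^(-2/3).
Profit maximization for a price taker requires P·MP_L = w: 20·125·L^(-2/3) = 100.
So L^(-2/3) = 0.04, which gives L = 125.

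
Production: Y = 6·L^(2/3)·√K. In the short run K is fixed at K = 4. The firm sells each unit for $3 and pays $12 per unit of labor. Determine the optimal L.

With K = 4, MP_L = (2/3)·6·L^(-1/3)·4^(1/2) = 8·L^(-1/3).
Profit maximization for a price taker requires P·MP_L = w: 3·8·L^(-1/3) = 12.
So L^(-1/3) = 0.5, which gives L = 8.

L* = 8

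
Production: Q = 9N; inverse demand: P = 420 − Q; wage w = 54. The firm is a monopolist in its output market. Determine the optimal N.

N* = 23

Marginal revenue from the inverse demand is MR = 420 − 2Q.
The marginal product is MP_N = 9.
A monopolist hires until marginal revenue product equals the wage: MR·MP_N = w.
(420 − 18N)·9 = 54, so N = 23.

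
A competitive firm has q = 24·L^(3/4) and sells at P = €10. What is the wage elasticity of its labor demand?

ε = -4

MP_L = (3/4)·24·L^(-1/4), so P·MP_L = w gives 180·L^(-1/4) = w.
Solving, L(w) = (180/w)^(4). This is a constant-elasticity form: L ∝ w^(−4), so ε = −4.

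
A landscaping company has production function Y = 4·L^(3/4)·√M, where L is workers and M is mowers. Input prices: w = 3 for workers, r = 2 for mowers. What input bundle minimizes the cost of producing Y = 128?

Cost minimization requires the marginal rate of technical substitution to equal the input-price ratio: MP_L/MP_M = w/r.
Here MP_L/MP_M = (3/4)·(M/L)/(1/2) = 1.5·(M/L). Setting this equal to 3/2 = 1.5 gives M = L.
Substituting into Y = 128: 4·L^(3/4)·(L)^(1/2) = 128.
Solving, L = 16 and M = 16.

L* = 16, M* = 16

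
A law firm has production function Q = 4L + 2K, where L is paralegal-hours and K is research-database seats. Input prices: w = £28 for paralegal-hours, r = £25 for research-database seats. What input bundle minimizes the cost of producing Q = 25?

L* = 6.25, K* = 0

The inputs are perfect substitutes, so the firm uses whichever has the lower cost per unit of output.
Cost per unit of output via L is w/4 = 7; via K it is r/2 = 12.5. L is cheaper.
Producing Q = 25 with L alone: L = 6.25, K = 0.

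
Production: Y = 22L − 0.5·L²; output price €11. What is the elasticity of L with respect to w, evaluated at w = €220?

From P·MP_L = w with MP_L = 22 − L, labor demand is L(w) = 22 − w/11.
dL/dw = −1/(11) = -1/11.
At w = 220, L = 2, so ε = (dL/dw)·(w/L) = (-1/11)·(220/2) = -10.

ε = -10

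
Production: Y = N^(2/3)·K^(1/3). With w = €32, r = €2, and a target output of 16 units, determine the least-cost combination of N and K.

Cost minimization requires the marginal rate of technical substitution to equal the input-price ratio: MP_N/MP_K = w/r.
Here MP_N/MP_K = (2/3)·(K/N)/(1/3) = 2·(K/N). Setting this equal to 32/2 = 16 gives K = 8N.
Substituting into Y = 16: N^(2/3)·(8N)^(1/3) = 16.
Solving, N = 8 and K = 64.

N* = 8, K* = 64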